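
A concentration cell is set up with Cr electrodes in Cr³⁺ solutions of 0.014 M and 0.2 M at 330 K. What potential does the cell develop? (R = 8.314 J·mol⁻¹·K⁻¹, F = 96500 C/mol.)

0.025 V

Both half-cells are Cr³⁺/Cr, so E°_cell = 0. The concentrated side is the cathode; the cell reaction moves Cr³⁺ from high to low concentration with n = 3.
Q = [Cr³⁺]_dilute/[Cr³⁺]_conc = 0.014/0.2 = 0.0700.
E = 0 − (RT/nF) ln Q = −((8.314×330)/(3×96500))(-2.659) = 0.0252 V.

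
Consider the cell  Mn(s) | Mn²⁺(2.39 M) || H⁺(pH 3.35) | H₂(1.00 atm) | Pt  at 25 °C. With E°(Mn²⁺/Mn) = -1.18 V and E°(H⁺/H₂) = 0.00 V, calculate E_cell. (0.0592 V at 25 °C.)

0.97 V

The hydrogen couple is the cathode, so E°_cell = 1.18 V; n = 2.
[H⁺] = 10^(−3.35) = 4.5 × 10^-4 M, and Q = [Mn²⁺]·P(H₂) / [H⁺]^2 = 1.2 × 10^7.
E = E° − (0.0592/2) log Q = 1.18 − (0.0592/2)(7.078) = 0.970 V.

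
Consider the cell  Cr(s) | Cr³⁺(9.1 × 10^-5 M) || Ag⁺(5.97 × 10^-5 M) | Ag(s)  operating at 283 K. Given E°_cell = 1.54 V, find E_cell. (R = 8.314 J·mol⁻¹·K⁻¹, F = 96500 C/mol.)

1.38 V

Balancing electrons gives n = 3; the reaction quotient is Q = [Cr³⁺]/[Ag⁺]^3 = 4.28 × 10^8.
E = E° − (RT/nF) ln Q = 1.54 − (8.314×283)/(3×96500) × (19.874) = 1.540 − 0.162 = 1.378 V.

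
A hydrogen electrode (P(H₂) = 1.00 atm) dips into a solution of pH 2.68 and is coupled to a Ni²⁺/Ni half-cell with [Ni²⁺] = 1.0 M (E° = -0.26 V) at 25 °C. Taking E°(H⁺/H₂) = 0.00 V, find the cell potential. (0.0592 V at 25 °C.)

The hydrogen couple is the cathode, so E°_cell = 0.26 V; n = 2.
[H⁺] = 10^(−2.68) = 0.0021 M, and Q = [Ni²⁺]·P(H₂) / [H⁺]^2 = 2.29 × 10^5.
E = E° − (0.0592/2) log Q = 0.26 − (0.0592/2)(5.360) = 0.101 V.

0.10 V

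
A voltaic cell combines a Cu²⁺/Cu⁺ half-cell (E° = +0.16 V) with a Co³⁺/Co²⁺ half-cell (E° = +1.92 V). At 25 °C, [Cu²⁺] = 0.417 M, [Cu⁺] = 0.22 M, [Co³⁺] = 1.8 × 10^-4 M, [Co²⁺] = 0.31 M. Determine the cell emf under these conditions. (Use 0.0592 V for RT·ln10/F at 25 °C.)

The Co³⁺/Co²⁺ couple has the higher reduction potential and acts as the cathode, so E°_cell = +1.92 − (+0.16) = 1.76 V.
Balancing electrons gives n = 1; the reaction quotient is Q = [Cu²⁺]·[Co²⁺]/([Cu⁺]·[Co³⁺]) = 3260.
At 25 °C, E = E° − (0.0592/n) log Q = 1.76 − (0.0592/1)(3.514) = 1.760 − 0.208 = 1.552 V.

1.55 V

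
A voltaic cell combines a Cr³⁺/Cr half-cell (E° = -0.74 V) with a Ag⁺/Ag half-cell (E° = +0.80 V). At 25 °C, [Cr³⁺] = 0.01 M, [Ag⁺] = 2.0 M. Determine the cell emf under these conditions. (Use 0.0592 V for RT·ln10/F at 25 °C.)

The Ag⁺/Ag couple has the higher reduction potential and acts as the cathode, so E°_cell = +0.80 − (-0.74) = 1.54 V.
Balancing electrons gives n = 3; the reaction quotient is Q = [Cr³⁺]/[Ag⁺]^3 = 0.00125.
At 25 °C, E = E° − (0.0592/n) log Q = 1.54 − (0.0592/3)(-2.903) = 1.540 + 0.057 = 1.597 V.

1.60 V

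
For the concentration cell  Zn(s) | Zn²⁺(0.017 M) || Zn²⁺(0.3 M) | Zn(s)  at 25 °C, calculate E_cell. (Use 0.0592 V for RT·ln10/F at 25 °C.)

Both half-cells are Zn²⁺/Zn, so E°_cell = 0. The concentrated side is the cathode; the cell reaction moves Zn²⁺ from high to low concentration with n = 2.
Q = [Zn²⁺]_dilute/[Zn²⁺]_conc = 0.017/0.3 = 0.0567.
E = 0 − (0.0592/2) log Q = −(0.0592/2)(-1.247) = 0.0369 V.

0.037 V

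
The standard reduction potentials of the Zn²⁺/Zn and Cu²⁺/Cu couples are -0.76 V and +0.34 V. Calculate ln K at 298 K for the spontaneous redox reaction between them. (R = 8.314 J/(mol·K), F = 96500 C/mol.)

E°_cell = +0.34 − (-0.76) = 1.10 V, with n = 2 electrons transferred.
At equilibrium E = 0, so the Nernst equation gives ln K = nFE°/RT = (2)(96500)(1.10)/((8.314)(298)) = 85.69.

ln K = 85.7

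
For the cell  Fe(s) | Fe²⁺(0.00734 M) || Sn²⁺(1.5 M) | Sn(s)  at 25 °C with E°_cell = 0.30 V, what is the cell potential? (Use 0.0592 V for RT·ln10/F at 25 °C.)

0.368 V

Balancing electrons gives n = 2; the reaction quotient is Q = [Fe²⁺]/[Sn²⁺] = 0.00489.
At 25 °C, E = E° − (0.0592/n) log Q = 0.30 − (0.0592/2)(-2.310) = 0.300 + 0.068 = 0.368 V.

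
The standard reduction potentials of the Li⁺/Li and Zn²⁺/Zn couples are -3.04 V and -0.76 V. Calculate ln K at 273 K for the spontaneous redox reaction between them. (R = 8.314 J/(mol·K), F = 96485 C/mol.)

ln K = 193.8

E°_cell = -0.76 − (-3.04) = 2.28 V, with n = 2 electrons transferred.
At equilibrium E = 0, so the Nernst equation gives ln K = nFE°/RT = (2)(96485)(2.28)/((8.314)(273)) = 193.84.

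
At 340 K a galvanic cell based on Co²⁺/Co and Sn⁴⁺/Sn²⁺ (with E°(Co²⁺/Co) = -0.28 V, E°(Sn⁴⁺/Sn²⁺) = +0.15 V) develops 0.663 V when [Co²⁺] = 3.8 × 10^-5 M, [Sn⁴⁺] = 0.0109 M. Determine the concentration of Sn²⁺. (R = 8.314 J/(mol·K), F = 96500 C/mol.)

3.5 × 10^-5 M

From the Nernst equation, ln Q = nF(E° − E)/RT = 2×96500×(0.43 − 0.663)/(8.314×340) = -15.908, so Q = 1.23 × 10^-7.
With Q = [Co²⁺]·[Sn²⁺]/[Sn⁴⁺] and the known concentrations, [Sn²⁺] in the numerator gives [Sn²⁺] = 3.5 × 10^-5 M.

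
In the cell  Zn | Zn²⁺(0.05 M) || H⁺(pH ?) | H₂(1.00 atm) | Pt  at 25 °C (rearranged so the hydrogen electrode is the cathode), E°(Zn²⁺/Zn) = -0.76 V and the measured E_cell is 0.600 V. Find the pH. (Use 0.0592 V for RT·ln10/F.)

E°_cell = 0.76 V and n = 2.
log Q = n(E° − E)/0.0592 = 2×(0.76 − 0.600)/0.0592 = 5.405.
With Q = [Zn²⁺]·P(H₂) / [H⁺]^2, solving for [H⁺] gives log[H⁺] = -3.353, so pH = 3.35.

pH = 3.35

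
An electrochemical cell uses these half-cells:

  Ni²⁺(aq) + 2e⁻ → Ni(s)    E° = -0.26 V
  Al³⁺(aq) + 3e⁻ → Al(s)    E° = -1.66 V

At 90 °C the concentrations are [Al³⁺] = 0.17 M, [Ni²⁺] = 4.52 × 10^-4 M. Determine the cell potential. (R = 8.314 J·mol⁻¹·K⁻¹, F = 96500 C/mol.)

The Ni²⁺/Ni couple has the higher reduction potential and acts as the cathode, so E°_cell = -0.26 − (-1.66) = 1.40 V.
Balancing electrons gives n = 6; the reaction quotient is Q = [Al³⁺]^2/[Ni²⁺]^3 = 3.13 × 10^8.
E = E° − (RT/nF) ln Q = 1.40 − (8.314×363)/(6×96500) × (19.562) = 1.400 − 0.102 = 1.298 V.

1.30 V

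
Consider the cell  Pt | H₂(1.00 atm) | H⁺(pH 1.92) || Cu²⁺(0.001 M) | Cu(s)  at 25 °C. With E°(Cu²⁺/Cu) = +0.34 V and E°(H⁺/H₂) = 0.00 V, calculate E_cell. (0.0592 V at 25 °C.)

0.36 V

The Cu²⁺/Cu couple is the cathode, so E°_cell = 0.34 V; n = 2.
[H⁺] = 10^(−1.92) = 0.012 M, and Q = [H⁺]^2 / ([Cu²⁺]·P(H₂)) = 0.145.
E = E° − (0.0592/2) log Q = 0.34 − (0.0592/2)(-0.840) = 0.365 V.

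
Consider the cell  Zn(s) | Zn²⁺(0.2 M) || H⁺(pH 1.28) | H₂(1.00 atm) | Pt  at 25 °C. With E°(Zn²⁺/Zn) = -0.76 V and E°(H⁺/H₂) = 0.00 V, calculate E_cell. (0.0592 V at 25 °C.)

The hydrogen couple is the cathode, so E°_cell = 0.76 V; n = 2.
[H⁺] = 10^(−1.28) = 0.052 M, and Q = [Zn²⁺]·P(H₂) / [H⁺]^2 = 72.6.
E = E° − (0.0592/2) log Q = 0.76 − (0.0592/2)(1.861) = 0.705 V.

0.70 V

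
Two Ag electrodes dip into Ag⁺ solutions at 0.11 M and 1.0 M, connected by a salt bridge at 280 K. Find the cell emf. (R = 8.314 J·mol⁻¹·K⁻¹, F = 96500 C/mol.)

Both half-cells are Ag⁺/Ag, so E°_cell = 0. The concentrated side is the cathode; the cell reaction moves Ag⁺ from high to low concentration with n = 1.
Q = [Ag⁺]_dilute/[Ag⁺]_conc = 0.11/1.0 = 0.110.
E = 0 − (RT/nF) ln Q = −((8.314×280)/(1×96500))(-2.207) = 0.0532 V.

0.053 V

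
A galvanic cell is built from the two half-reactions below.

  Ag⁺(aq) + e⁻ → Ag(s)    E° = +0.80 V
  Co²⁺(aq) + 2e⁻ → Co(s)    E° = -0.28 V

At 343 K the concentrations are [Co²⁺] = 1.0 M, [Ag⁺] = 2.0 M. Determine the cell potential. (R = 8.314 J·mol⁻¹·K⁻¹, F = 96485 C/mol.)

1.10 V

The Ag⁺/Ag couple has the higher reduction potential and acts as the cathode, so E°_cell = +0.80 − (-0.28) = 1.08 V.
Balancing electrons gives n = 2; the reaction quotient is Q = [Co²⁺]/[Ag⁺]^2 = 0.250.
E = E° − (RT/nF) ln Q = 1.08 − (8.314×343)/(2×96485) × (-1.386) = 1.080 + 0.020 = 1.100 V.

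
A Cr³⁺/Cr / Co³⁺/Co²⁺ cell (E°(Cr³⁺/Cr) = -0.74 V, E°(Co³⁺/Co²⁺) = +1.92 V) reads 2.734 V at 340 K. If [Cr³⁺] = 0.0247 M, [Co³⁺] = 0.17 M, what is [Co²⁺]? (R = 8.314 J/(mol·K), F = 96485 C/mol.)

0.047 M

From the Nernst equation, ln Q = nF(E° − E)/RT = 3×96485×(2.66 − 2.734)/(8.314×340) = -7.577, so Q = 5.12 × 10^-4.
With Q = [Cr³⁺]·[Co²⁺]^3/[Co³⁺]^3 and the known concentrations, [Co²⁺]^3 in the numerator gives [Co²⁺] = 0.047 M.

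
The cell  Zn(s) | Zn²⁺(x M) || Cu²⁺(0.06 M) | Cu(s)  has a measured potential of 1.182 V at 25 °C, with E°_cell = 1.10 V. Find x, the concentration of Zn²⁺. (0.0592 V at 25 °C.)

From the Nernst equation, log Q = n(E° − E)/0.0592 = 2(1.10 − 1.182)/0.0592 = -2.770, so Q = 0.00170.
With Q = [Zn²⁺]/[Cu²⁺] and the known concentrations, [Zn²⁺] in the numerator gives [Zn²⁺] = 1 × 10^-4 M.

1 × 10^-4 M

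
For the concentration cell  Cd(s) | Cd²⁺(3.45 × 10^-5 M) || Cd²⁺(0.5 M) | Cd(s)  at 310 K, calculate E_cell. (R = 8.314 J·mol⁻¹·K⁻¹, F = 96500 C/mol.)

0.13 V

Both half-cells are Cd²⁺/Cd, so E°_cell = 0. The concentrated side is the cathode; the cell reaction moves Cd²⁺ from high to low concentration with n = 2.
Q = [Cd²⁺]_dilute/[Cd²⁺]_conc = 3.45 × 10^-5/0.5 = 6.9 × 10^-5.
E = 0 − (RT/nF) ln Q = −((8.314×310)/(2×96500))(-9.581) = 0.1279 V.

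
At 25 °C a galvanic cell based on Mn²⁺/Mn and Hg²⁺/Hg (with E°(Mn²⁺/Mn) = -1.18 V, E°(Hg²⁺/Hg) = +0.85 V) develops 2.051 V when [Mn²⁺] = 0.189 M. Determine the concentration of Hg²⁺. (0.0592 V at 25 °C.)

From the Nernst equation, log Q = n(E° − E)/0.0592 = 2(2.03 − 2.051)/0.0592 = -0.709, so Q = 0.195.
With Q = [Mn²⁺]/[Hg²⁺] and the known concentrations, [Hg²⁺] in the denominator gives [Hg²⁺] = 0.97 M.

0.97 M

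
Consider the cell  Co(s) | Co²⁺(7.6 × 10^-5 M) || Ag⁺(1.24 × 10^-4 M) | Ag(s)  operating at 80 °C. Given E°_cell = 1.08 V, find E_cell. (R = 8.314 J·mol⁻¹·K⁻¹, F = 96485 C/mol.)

0.951 V

Balancing electrons gives n = 2; the reaction quotient is Q = [Co²⁺]/[Ag⁺]^2 = 4940.
E = E° − (RT/nF) ln Q = 1.08 − (8.314×353)/(2×96485) × (8.506) = 1.080 − 0.129 = 0.951 V.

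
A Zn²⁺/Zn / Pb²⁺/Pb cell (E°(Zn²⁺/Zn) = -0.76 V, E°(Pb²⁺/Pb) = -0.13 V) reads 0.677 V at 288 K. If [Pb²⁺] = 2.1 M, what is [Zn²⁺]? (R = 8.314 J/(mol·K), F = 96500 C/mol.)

From the Nernst equation, ln Q = nF(E° − E)/RT = 2×96500×(0.63 − 0.677)/(8.314×288) = -3.788, so Q = 0.0226.
With Q = [Zn²⁺]/[Pb²⁺] and the known concentrations, [Zn²⁺] in the numerator gives [Zn²⁺] = 0.048 M.

0.048 M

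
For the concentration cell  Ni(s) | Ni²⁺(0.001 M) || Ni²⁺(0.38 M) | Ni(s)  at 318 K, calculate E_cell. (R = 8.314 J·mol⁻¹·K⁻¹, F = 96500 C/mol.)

0.081 V

Both half-cells are Ni²⁺/Ni, so E°_cell = 0. The concentrated side is the cathode; the cell reaction moves Ni²⁺ from high to low concentration with n = 2.
Q = [Ni²⁺]_dilute/[Ni²⁺]_conc = 0.001/0.38 = 0.00263.
E = 0 − (RT/nF) ln Q = −((8.314×318)/(2×96500))(-5.940) = 0.0814 V.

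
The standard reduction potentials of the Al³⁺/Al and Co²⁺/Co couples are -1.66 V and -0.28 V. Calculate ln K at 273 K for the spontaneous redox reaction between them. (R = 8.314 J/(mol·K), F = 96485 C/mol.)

E°_cell = -0.28 − (-1.66) = 1.38 V, with n = 6 electrons transferred.
At equilibrium E = 0, so the Nernst equation gives ln K = nFE°/RT = (6)(96485)(1.38)/((8.314)(273)) = 351.98.

ln K = 352.0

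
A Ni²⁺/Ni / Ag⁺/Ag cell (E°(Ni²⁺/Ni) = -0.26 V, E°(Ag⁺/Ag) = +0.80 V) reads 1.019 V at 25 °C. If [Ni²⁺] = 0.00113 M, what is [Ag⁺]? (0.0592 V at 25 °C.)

0.0068 M

From the Nernst equation, log Q = n(E° − E)/0.0592 = 2(1.06 − 1.019)/0.0592 = 1.385, so Q = 24.3.
With Q = [Ni²⁺]/[Ag⁺]^2 and the known concentrations, [Ag⁺]^2 in the denominator gives [Ag⁺] = 0.0068 M.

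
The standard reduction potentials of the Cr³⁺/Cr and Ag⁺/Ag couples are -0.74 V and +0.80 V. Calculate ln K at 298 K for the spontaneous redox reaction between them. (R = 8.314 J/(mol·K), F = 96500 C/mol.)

ln K = 179.9

E°_cell = +0.80 − (-0.74) = 1.54 V, with n = 3 electrons transferred.
At equilibrium E = 0, so the Nernst equation gives ln K = nFE°/RT = (3)(96500)(1.54)/((8.314)(298)) = 179.95.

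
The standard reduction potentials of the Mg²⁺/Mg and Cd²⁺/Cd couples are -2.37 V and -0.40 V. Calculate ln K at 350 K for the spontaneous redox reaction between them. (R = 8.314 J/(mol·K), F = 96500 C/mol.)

E°_cell = -0.40 − (-2.37) = 1.97 V, with n = 2 electrons transferred.
At equilibrium E = 0, so the Nernst equation gives ln K = nFE°/RT = (2)(96500)(1.97)/((8.314)(350)) = 130.66.

ln K = 130.7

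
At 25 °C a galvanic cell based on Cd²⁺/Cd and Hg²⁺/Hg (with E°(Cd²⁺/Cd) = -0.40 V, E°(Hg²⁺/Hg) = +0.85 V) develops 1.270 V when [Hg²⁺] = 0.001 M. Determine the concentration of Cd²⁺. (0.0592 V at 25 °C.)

From the Nernst equation, log Q = n(E° − E)/0.0592 = 2(1.25 − 1.270)/0.0592 = -0.676, so Q = 0.211.
With Q = [Cd²⁺]/[Hg²⁺] and the known concentrations, [Cd²⁺] in the numerator gives [Cd²⁺] = 2.1 × 10^-4 M.

2.1 × 10^-4 M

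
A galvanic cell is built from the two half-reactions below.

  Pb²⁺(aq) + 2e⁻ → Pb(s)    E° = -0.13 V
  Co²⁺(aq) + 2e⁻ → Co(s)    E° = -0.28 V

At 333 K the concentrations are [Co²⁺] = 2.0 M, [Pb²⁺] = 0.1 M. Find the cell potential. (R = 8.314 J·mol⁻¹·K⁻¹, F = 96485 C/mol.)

0.107 V

The Pb²⁺/Pb couple has the higher reduction potential and acts as the cathode, so E°_cell = -0.13 − (-0.28) = 0.15 V.
Balancing electrons gives n = 2; the reaction quotient is Q = [Co²⁺]/[Pb²⁺] = 20.0.
E = E° − (RT/nF) ln Q = 0.15 − (8.314×333)/(2×96485) × (2.996) = 0.150 − 0.043 = 0.107 V.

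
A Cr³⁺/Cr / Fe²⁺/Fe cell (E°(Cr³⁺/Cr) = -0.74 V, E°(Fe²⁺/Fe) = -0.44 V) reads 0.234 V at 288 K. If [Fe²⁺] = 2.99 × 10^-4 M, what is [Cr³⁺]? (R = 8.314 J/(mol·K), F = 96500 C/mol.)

0.015 M

From the Nernst equation, ln Q = nF(E° − E)/RT = 6×96500×(0.30 − 0.234)/(8.314×288) = 15.960, so Q = 8.53 × 10^6.
With Q = [Cr³⁺]^2/[Fe²⁺]^3 and the known concentrations, [Cr³⁺]^2 in the numerator gives [Cr³⁺] = 0.015 M.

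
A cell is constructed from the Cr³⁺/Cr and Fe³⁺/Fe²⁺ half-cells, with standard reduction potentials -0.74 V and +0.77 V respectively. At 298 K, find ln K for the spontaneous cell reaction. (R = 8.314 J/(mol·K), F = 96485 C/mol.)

E°_cell = +0.77 − (-0.74) = 1.51 V, with n = 3 electrons transferred.
At equilibrium E = 0, so the Nernst equation gives ln K = nFE°/RT = (3)(96485)(1.51)/((8.314)(298)) = 176.41.

ln K = 176.4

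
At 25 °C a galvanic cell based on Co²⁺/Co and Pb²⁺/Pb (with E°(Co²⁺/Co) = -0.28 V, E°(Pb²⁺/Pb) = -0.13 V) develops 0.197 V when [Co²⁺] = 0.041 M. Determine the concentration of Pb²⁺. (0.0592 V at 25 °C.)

From the Nernst equation, log Q = n(E° − E)/0.0592 = 2(0.15 − 0.197)/0.0592 = -1.588, so Q = 0.0258.
With Q = [Co²⁺]/[Pb²⁺] and the known concentrations, [Pb²⁺] in the denominator gives [Pb²⁺] = 1.6 M.

1.6 M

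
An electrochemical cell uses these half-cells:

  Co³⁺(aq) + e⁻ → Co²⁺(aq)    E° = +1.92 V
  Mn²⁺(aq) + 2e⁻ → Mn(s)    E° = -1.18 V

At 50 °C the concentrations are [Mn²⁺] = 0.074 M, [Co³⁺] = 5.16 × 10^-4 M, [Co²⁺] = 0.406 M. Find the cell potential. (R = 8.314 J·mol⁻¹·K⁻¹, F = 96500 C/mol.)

2.95 V

The Co³⁺/Co²⁺ couple has the higher reduction potential and acts as the cathode, so E°_cell = +1.92 − (-1.18) = 3.10 V.
Balancing electrons gives n = 2; the reaction quotient is Q = [Mn²⁺]·[Co²⁺]^2/[Co³⁺]^2 = 4.58 × 10^4.
E = E° − (RT/nF) ln Q = 3.10 − (8.314×323)/(2×96500) × (10.732) = 3.100 − 0.149 = 2.951 V.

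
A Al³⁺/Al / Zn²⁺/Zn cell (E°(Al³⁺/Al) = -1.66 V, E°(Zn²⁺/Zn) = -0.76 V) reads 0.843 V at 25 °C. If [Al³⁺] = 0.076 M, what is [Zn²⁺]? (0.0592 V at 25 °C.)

0.0021 M

From the Nernst equation, log Q = n(E° − E)/0.0592 = 6(0.90 − 0.843)/0.0592 = 5.777, so Q = 5.98 × 10^5.
With Q = [Al³⁺]^2/[Zn²⁺]^3 and the known concentrations, [Zn²⁺]^3 in the denominator gives [Zn²⁺] = 0.0021 M.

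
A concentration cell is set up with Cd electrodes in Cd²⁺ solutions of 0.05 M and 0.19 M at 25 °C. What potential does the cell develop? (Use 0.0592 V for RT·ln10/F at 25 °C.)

0.017 V

Both half-cells are Cd²⁺/Cd, so E°_cell = 0. The concentrated side is the cathode; the cell reaction moves Cd²⁺ from high to low concentration with n = 2.
Q = [Cd²⁺]_dilute/[Cd²⁺]_conc = 0.05/0.19 = 0.263.
E = 0 − (0.0592/2) log Q = −(0.0592/2)(-0.580) = 0.0172 V.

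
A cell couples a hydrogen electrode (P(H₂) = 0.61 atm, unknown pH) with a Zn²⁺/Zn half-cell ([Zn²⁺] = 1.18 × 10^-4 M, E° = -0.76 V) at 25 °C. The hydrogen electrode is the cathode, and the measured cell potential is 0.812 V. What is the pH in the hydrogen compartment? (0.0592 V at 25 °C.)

E°_cell = 0.76 V and n = 2.
log Q = n(E° − E)/0.0592 = 2×(0.76 − 0.812)/0.0592 = -1.757.
With Q = [Zn²⁺]·P(H₂) / [H⁺]^2, solving for [H⁺] gives log[H⁺] = -1.193, so pH = 1.19.

pH = 1.19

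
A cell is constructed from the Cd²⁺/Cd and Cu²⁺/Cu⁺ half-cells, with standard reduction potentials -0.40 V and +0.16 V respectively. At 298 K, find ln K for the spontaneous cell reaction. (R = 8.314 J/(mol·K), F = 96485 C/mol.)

E°_cell = +0.16 − (-0.40) = 0.56 V, with n = 2 electrons transferred.
At equilibrium E = 0, so the Nernst equation gives ln K = nFE°/RT = (2)(96485)(0.56)/((8.314)(298)) = 43.62.

ln K = 43.6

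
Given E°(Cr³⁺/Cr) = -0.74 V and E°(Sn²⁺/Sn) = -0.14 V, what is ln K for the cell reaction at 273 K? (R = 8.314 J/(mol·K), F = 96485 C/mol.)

ln K = 153.0

E°_cell = -0.14 − (-0.74) = 0.60 V, with n = 6 electrons transferred.
At equilibrium E = 0, so the Nernst equation gives ln K = nFE°/RT = (6)(96485)(0.60)/((8.314)(273)) = 153.03.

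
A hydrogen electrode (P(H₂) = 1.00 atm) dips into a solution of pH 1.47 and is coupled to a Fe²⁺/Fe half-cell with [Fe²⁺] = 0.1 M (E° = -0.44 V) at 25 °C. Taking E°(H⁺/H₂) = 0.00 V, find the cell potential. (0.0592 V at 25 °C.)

The hydrogen couple is the cathode, so E°_cell = 0.44 V; n = 2.
[H⁺] = 10^(−1.47) = 0.034 M, and Q = [Fe²⁺]·P(H₂) / [H⁺]^2 = 87.1.
E = E° − (0.0592/2) log Q = 0.44 − (0.0592/2)(1.940) = 0.383 V.

0.38 V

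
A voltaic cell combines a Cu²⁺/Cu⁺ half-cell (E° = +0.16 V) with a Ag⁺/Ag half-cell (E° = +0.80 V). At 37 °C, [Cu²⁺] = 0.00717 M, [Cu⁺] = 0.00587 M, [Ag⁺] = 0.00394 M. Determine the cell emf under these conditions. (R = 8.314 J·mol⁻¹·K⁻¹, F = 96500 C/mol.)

0.487 V

The Ag⁺/Ag couple has the higher reduction potential and acts as the cathode, so E°_cell = +0.80 − (+0.16) = 0.64 V.
Balancing electrons gives n = 1; the reaction quotient is Q = [Cu²⁺]/([Cu⁺]·[Ag⁺]) = 310.
E = E° − (RT/nF) ln Q = 0.64 − (8.314×310)/(1×96500) × (5.737) = 0.640 − 0.153 = 0.487 V.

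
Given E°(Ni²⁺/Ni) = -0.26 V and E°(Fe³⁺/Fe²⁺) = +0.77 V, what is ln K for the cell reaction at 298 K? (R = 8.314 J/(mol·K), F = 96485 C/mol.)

E°_cell = +0.77 − (-0.26) = 1.03 V, with n = 2 electrons transferred.
At equilibrium E = 0, so the Nernst equation gives ln K = nFE°/RT = (2)(96485)(1.03)/((8.314)(298)) = 80.22.

ln K = 80.2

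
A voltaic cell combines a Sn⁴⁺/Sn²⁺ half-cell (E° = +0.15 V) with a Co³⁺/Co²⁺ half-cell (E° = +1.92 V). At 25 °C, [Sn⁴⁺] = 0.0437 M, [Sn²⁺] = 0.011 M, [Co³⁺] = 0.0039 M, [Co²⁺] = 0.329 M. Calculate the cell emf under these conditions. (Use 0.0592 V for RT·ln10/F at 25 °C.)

1.64 V

The Co³⁺/Co²⁺ couple has the higher reduction potential and acts as the cathode, so E°_cell = +1.92 − (+0.15) = 1.77 V.
Balancing electrons gives n = 2; the reaction quotient is Q = [Sn⁴⁺]·[Co²⁺]^2/([Sn²⁺]·[Co³⁺]^2) = 2.83 × 10^4.
At 25 °C, E = E° − (0.0592/n) log Q = 1.77 − (0.0592/2)(4.451) = 1.770 − 0.132 = 1.638 V.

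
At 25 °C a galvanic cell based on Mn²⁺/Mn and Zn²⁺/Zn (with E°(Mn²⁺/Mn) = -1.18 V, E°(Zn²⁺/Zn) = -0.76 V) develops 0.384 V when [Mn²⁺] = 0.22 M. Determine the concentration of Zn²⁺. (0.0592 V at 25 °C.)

From the Nernst equation, log Q = n(E° − E)/0.0592 = 2(0.42 − 0.384)/0.0592 = 1.216, so Q = 16.5.
With Q = [Mn²⁺]/[Zn²⁺] and the known concentrations, [Zn²⁺] in the denominator gives [Zn²⁺] = 0.013 M.

0.013 M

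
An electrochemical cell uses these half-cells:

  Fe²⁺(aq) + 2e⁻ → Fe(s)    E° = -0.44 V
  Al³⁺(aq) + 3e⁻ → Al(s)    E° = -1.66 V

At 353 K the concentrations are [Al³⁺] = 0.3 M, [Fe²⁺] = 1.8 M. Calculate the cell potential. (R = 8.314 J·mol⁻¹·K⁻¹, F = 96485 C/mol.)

The Fe²⁺/Fe couple has the higher reduction potential and acts as the cathode, so E°_cell = -0.44 − (-1.66) = 1.22 V.
Balancing electrons gives n = 6; the reaction quotient is Q = [Al³⁺]^2/[Fe²⁺]^3 = 0.0154.
E = E° − (RT/nF) ln Q = 1.22 − (8.314×353)/(6×96485) × (-4.171) = 1.220 + 0.021 = 1.241 V.

1.24 V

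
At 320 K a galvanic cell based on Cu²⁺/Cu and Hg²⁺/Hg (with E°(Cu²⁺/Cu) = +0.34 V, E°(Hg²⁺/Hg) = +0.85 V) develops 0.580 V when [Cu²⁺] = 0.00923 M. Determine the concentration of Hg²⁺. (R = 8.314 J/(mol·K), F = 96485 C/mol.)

1.5 M

From the Nernst equation, ln Q = nF(E° − E)/RT = 2×96485×(0.51 − 0.580)/(8.314×320) = -5.077, so Q = 0.00624.
With Q = [Cu²⁺]/[Hg²⁺] and the known concentrations, [Hg²⁺] in the denominator gives [Hg²⁺] = 1.5 M.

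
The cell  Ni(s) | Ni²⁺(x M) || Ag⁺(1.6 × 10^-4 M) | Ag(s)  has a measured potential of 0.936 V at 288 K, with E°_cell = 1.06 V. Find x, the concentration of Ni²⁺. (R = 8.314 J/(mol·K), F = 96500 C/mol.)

5.6 × 10^-4 M

From the Nernst equation, ln Q = nF(E° − E)/RT = 2×96500×(1.06 − 0.936)/(8.314×288) = 9.995, so Q = 2.19 × 10^4.
With Q = [Ni²⁺]/[Ag⁺]^2 and the known concentrations, [Ni²⁺] in the numerator gives [Ni²⁺] = 5.6 × 10^-4 M.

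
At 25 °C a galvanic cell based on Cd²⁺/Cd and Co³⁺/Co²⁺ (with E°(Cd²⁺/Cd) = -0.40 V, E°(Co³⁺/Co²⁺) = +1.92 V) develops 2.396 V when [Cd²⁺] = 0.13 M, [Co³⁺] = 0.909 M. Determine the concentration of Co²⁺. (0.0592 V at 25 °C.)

0.13 M

From the Nernst equation, log Q = n(E° − E)/0.0592 = 2(2.32 − 2.396)/0.0592 = -2.568, so Q = 0.00271.
With Q = [Cd²⁺]·[Co²⁺]^2/[Co³⁺]^2 and the known concentrations, [Co²⁺]^2 in the numerator gives [Co²⁺] = 0.13 M.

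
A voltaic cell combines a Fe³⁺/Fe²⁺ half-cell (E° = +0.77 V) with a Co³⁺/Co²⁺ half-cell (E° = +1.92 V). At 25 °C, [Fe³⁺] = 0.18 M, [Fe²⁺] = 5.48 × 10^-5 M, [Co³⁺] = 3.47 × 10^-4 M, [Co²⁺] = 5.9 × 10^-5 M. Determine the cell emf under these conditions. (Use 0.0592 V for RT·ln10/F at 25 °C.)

0.987 V

The Co³⁺/Co²⁺ couple has the higher reduction potential and acts as the cathode, so E°_cell = +1.92 − (+0.77) = 1.15 V.
Balancing electrons gives n = 1; the reaction quotient is Q = [Fe³⁺]·[Co²⁺]/([Fe²⁺]·[Co³⁺]) = 558.
At 25 °C, E = E° − (0.0592/n) log Q = 1.15 − (0.0592/1)(2.747) = 1.150 − 0.163 = 0.987 V.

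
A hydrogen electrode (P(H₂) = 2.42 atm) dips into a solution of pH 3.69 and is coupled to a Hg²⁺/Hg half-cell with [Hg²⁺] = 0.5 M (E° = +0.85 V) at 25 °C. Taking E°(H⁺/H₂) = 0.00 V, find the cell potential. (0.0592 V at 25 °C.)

The Hg²⁺/Hg couple is the cathode, so E°_cell = 0.85 V; n = 2.
[H⁺] = 10^(−3.69) = 2 × 10^-4 M, and Q = [H⁺]^2 / ([Hg²⁺]·P(H₂)) = 3.45 × 10^-8.
E = E° − (0.0592/2) log Q = 0.85 − (0.0592/2)(-7.463) = 1.071 V.

1.07 V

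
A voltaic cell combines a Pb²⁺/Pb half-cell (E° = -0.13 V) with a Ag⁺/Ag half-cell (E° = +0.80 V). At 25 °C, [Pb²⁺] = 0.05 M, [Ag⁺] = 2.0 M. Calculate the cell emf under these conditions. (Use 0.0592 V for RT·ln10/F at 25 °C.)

The Ag⁺/Ag couple has the higher reduction potential and acts as the cathode, so E°_cell = +0.80 − (-0.13) = 0.93 V.
Balancing electrons gives n = 2; the reaction quotient is Q = [Pb²⁺]/[Ag⁺]^2 = 0.0125.
At 25 °C, E = E° − (0.0592/n) log Q = 0.93 − (0.0592/2)(-1.903) = 0.930 + 0.056 = 0.986 V.

0.986 V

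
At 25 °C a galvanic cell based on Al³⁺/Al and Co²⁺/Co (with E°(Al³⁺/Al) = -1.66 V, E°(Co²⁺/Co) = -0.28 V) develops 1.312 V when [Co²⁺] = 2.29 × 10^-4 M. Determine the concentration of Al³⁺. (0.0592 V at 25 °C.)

From the Nernst equation, log Q = n(E° − E)/0.0592 = 6(1.38 − 1.312)/0.0592 = 6.892, so Q = 7.8 × 10^6.
With Q = [Al³⁺]^2/[Co²⁺]^3 and the known concentrations, [Al³⁺]^2 in the numerator gives [Al³⁺] = 0.0097 M.

0.0097 M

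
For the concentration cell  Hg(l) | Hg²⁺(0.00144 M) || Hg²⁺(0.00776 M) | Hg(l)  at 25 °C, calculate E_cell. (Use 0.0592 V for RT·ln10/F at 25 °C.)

0.022 V

Both half-cells are Hg²⁺/Hg, so E°_cell = 0. The concentrated side is the cathode; the cell reaction moves Hg²⁺ from high to low concentration with n = 2.
Q = [Hg²⁺]_dilute/[Hg²⁺]_conc = 0.00144/0.00776 = 0.186.
E = 0 − (0.0592/2) log Q = −(0.0592/2)(-0.731) = 0.0216 V.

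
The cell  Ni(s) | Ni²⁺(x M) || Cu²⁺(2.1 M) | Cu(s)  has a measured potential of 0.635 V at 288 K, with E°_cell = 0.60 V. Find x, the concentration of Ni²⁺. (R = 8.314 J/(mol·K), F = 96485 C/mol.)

From the Nernst equation, ln Q = nF(E° − E)/RT = 2×96485×(0.60 − 0.635)/(8.314×288) = -2.821, so Q = 0.0596.
With Q = [Ni²⁺]/[Cu²⁺] and the known concentrations, [Ni²⁺] in the numerator gives [Ni²⁺] = 0.13 M.

0.13 M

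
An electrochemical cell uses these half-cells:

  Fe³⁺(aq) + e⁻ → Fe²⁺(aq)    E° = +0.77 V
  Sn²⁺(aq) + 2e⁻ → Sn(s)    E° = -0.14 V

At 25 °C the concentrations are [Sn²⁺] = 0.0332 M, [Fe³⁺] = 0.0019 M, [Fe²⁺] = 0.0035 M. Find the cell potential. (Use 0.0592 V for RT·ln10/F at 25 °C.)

0.938 V

The Fe³⁺/Fe²⁺ couple has the higher reduction potential and acts as the cathode, so E°_cell = +0.77 − (-0.14) = 0.91 V.
Balancing electrons gives n = 2; the reaction quotient is Q = [Sn²⁺]·[Fe²⁺]^2/[Fe³⁺]^2 = 0.113.
At 25 °C, E = E° − (0.0592/n) log Q = 0.91 − (0.0592/2)(-0.948) = 0.910 + 0.028 = 0.938 V.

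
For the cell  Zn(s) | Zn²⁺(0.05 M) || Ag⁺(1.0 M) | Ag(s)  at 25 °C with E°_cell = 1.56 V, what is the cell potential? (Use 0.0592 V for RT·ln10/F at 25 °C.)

1.60 V

Balancing electrons gives n = 2; the reaction quotient is Q = [Zn²⁺]/[Ag⁺]^2 = 0.0500.
At 25 °C, E = E° − (0.0592/n) log Q = 1.56 − (0.0592/2)(-1.301) = 1.560 + 0.039 = 1.599 V.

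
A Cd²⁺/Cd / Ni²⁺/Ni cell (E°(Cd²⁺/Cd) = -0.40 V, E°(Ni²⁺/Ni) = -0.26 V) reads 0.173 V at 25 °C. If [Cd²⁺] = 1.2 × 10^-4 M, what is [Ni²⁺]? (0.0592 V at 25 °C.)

0.0016 M

From the Nernst equation, log Q = n(E° − E)/0.0592 = 2(0.14 − 0.173)/0.0592 = -1.115, so Q = 0.0768.
With Q = [Cd²⁺]/[Ni²⁺] and the known concentrations, [Ni²⁺] in the denominator gives [Ni²⁺] = 0.0016 M.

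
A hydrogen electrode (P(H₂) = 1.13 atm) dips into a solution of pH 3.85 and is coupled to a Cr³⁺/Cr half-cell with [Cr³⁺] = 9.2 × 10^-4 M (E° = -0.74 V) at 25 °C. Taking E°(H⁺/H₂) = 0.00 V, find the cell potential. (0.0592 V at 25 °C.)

0.57 V

The hydrogen couple is the cathode, so E°_cell = 0.74 V; n = 6.
[H⁺] = 10^(−3.85) = 1.4 × 10^-4 M, and Q = [Cr³⁺]^2·P(H₂)^3 / [H⁺]^6 = 1.54 × 10^17.
E = E° − (0.0592/6) log Q = 0.74 − (0.0592/6)(17.187) = 0.570 V.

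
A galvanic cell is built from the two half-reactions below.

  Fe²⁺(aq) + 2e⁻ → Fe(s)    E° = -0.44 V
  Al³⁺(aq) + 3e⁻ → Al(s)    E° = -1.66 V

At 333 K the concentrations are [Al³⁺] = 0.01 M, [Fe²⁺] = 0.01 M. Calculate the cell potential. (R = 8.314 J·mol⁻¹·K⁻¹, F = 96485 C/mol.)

The Fe²⁺/Fe couple has the higher reduction potential and acts as the cathode, so E°_cell = -0.44 − (-1.66) = 1.22 V.
Balancing electrons gives n = 6; the reaction quotient is Q = [Al³⁺]^2/[Fe²⁺]^3 = 100.
E = E° − (RT/nF) ln Q = 1.22 − (8.314×333)/(6×96485) × (4.605) = 1.220 − 0.022 = 1.198 V.

1.20 V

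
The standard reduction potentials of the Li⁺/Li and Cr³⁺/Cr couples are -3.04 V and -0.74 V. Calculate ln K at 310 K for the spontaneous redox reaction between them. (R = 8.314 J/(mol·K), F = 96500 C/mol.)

ln K = 258.3

E°_cell = -0.74 − (-3.04) = 2.30 V, with n = 3 electrons transferred.
At equilibrium E = 0, so the Nernst equation gives ln K = nFE°/RT = (3)(96500)(2.30)/((8.314)(310)) = 258.35.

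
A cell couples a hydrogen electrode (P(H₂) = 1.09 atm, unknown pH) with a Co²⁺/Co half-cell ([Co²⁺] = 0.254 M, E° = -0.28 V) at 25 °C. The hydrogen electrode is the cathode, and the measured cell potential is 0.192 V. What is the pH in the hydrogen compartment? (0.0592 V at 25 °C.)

pH = 1.77

E°_cell = 0.28 V and n = 2.
log Q = n(E° − E)/0.0592 = 2×(0.28 − 0.192)/0.0592 = 2.973.
With Q = [Co²⁺]·P(H₂) / [H⁺]^2, solving for [H⁺] gives log[H⁺] = -1.765, so pH = 1.77.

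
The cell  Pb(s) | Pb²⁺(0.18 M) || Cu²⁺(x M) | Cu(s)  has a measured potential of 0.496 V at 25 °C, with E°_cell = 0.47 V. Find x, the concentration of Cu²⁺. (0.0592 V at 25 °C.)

1.4 M

From the Nernst equation, log Q = n(E° − E)/0.0592 = 2(0.47 − 0.496)/0.0592 = -0.878, so Q = 0.132.
With Q = [Pb²⁺]/[Cu²⁺] and the known concentrations, [Cu²⁺] in the denominator gives [Cu²⁺] = 1.4 M.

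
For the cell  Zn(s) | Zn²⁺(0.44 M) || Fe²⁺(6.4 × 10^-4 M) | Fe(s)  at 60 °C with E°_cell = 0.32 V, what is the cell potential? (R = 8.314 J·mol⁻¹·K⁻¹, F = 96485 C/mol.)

Balancing electrons gives n = 2; the reaction quotient is Q = [Zn²⁺]/[Fe²⁺] = 688.
E = E° − (RT/nF) ln Q = 0.32 − (8.314×333)/(2×96485) × (6.533) = 0.320 − 0.094 = 0.226 V.

0.226 V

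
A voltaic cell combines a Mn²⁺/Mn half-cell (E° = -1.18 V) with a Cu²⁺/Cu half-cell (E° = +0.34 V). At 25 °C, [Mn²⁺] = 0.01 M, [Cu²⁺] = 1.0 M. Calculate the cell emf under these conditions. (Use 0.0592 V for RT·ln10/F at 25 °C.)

1.58 V

The Cu²⁺/Cu couple has the higher reduction potential and acts as the cathode, so E°_cell = +0.34 − (-1.18) = 1.52 V.
Balancing electrons gives n = 2; the reaction quotient is Q = [Mn²⁺]/[Cu²⁺] = 0.0100.
At 25 °C, E = E° − (0.0592/n) log Q = 1.52 − (0.0592/2)(-2.000) = 1.520 + 0.059 = 1.579 V.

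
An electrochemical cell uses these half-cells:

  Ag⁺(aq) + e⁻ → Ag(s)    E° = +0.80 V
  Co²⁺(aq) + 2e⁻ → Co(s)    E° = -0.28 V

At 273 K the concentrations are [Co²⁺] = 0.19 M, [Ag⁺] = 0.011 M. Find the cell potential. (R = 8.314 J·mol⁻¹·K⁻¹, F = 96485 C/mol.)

The Ag⁺/Ag couple has the higher reduction potential and acts as the cathode, so E°_cell = +0.80 − (-0.28) = 1.08 V.
Balancing electrons gives n = 2; the reaction quotient is Q = [Co²⁺]/[Ag⁺]^2 = 1570.
E = E° − (RT/nF) ln Q = 1.08 − (8.314×273)/(2×96485) × (7.359) = 1.080 − 0.087 = 0.993 V.

0.993 V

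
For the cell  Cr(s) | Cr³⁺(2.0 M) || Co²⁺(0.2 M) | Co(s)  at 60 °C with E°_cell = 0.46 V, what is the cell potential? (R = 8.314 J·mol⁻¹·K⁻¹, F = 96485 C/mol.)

0.430 V

Balancing electrons gives n = 6; the reaction quotient is Q = [Cr³⁺]^2/[Co²⁺]^3 = 500.
E = E° − (RT/nF) ln Q = 0.46 − (8.314×333)/(6×96485) × (6.215) = 0.460 − 0.030 = 0.430 V.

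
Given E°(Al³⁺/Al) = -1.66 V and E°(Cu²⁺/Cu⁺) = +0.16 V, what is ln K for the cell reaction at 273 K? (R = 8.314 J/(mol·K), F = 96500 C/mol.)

E°_cell = +0.16 − (-1.66) = 1.82 V, with n = 3 electrons transferred.
At equilibrium E = 0, so the Nernst equation gives ln K = nFE°/RT = (3)(96500)(1.82)/((8.314)(273)) = 232.14.

ln K = 232.1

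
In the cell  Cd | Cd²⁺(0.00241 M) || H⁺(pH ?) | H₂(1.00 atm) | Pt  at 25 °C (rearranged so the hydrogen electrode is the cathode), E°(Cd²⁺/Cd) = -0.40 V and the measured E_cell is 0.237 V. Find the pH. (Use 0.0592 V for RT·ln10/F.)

E°_cell = 0.40 V and n = 2.
log Q = n(E° − E)/0.0592 = 2×(0.40 − 0.237)/0.0592 = 5.507.
With Q = [Cd²⁺]·P(H₂) / [H⁺]^2, solving for [H⁺] gives log[H⁺] = -4.062, so pH = 4.06.

pH = 4.06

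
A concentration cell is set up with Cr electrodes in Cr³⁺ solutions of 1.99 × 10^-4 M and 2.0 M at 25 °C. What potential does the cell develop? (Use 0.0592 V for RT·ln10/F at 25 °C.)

Both half-cells are Cr³⁺/Cr, so E°_cell = 0. The concentrated side is the cathode; the cell reaction moves Cr³⁺ from high to low concentration with n = 3.
Q = [Cr³⁺]_dilute/[Cr³⁺]_conc = 1.99 × 10^-4/2.0 = 9.95 × 10^-5.
E = 0 − (0.0592/3) log Q = −(0.0592/3)(-4.002) = 0.0790 V.

0.079 V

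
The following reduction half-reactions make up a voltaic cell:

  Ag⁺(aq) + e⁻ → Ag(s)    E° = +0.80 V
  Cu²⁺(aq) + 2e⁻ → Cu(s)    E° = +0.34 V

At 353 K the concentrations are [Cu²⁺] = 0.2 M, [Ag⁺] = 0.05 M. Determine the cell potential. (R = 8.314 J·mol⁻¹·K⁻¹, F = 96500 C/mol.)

0.393 V

The Ag⁺/Ag couple has the higher reduction potential and acts as the cathode, so E°_cell = +0.80 − (+0.34) = 0.46 V.
Balancing electrons gives n = 2; the reaction quotient is Q = [Cu²⁺]/[Ag⁺]^2 = 80.0.
E = E° − (RT/nF) ln Q = 0.46 − (8.314×353)/(2×96500) × (4.382) = 0.460 − 0.067 = 0.393 V.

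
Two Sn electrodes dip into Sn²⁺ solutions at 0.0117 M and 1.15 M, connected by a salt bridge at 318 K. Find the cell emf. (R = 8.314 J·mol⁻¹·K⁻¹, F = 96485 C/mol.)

Both half-cells are Sn²⁺/Sn, so E°_cell = 0. The concentrated side is the cathode; the cell reaction moves Sn²⁺ from high to low concentration with n = 2.
Q = [Sn²⁺]_dilute/[Sn²⁺]_conc = 0.0117/1.15 = 0.0102.
E = 0 − (RT/nF) ln Q = −((8.314×318)/(2×96485))(-4.588) = 0.0629 V.

0.063 V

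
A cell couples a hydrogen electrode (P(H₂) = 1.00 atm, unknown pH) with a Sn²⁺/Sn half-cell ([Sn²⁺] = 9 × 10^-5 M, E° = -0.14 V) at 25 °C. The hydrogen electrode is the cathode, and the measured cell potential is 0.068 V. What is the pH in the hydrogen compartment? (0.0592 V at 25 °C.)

E°_cell = 0.14 V and n = 2.
log Q = n(E° − E)/0.0592 = 2×(0.14 − 0.068)/0.0592 = 2.432.
With Q = [Sn²⁺]·P(H₂) / [H⁺]^2, solving for [H⁺] gives log[H⁺] = -3.239, so pH = 3.24.

pH = 3.24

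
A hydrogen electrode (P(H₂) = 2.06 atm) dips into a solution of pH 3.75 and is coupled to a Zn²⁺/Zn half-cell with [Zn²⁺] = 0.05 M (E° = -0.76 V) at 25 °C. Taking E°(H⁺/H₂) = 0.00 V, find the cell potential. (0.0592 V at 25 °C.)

0.57 V

The hydrogen couple is the cathode, so E°_cell = 0.76 V; n = 2.
[H⁺] = 10^(−3.75) = 1.8 × 10^-4 M, and Q = [Zn²⁺]·P(H₂) / [H⁺]^2 = 3.26 × 10^6.
E = E° − (0.0592/2) log Q = 0.76 − (0.0592/2)(6.513) = 0.567 V.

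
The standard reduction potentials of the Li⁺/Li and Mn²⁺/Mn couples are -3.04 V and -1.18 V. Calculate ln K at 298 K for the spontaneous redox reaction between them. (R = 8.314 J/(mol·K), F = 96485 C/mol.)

ln K = 144.9

E°_cell = -1.18 − (-3.04) = 1.86 V, with n = 2 electrons transferred.
At equilibrium E = 0, so the Nernst equation gives ln K = nFE°/RT = (2)(96485)(1.86)/((8.314)(298)) = 144.87.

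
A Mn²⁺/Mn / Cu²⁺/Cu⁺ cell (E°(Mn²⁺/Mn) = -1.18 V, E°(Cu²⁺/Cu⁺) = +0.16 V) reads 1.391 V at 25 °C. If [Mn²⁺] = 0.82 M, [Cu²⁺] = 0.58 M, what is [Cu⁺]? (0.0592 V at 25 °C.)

0.088 M

From the Nernst equation, log Q = n(E° − E)/0.0592 = 2(1.34 − 1.391)/0.0592 = -1.723, so Q = 0.0189.
With Q = [Mn²⁺]·[Cu⁺]^2/[Cu²⁺]^2 and the known concentrations, [Cu⁺]^2 in the numerator gives [Cu⁺] = 0.088 M.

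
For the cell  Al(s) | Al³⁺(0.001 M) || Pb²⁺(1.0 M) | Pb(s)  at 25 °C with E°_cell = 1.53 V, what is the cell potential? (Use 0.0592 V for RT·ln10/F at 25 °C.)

Balancing electrons gives n = 6; the reaction quotient is Q = [Al³⁺]^2/[Pb²⁺]^3 = 1 × 10^-6.
At 25 °C, E = E° − (0.0592/n) log Q = 1.53 − (0.0592/6)(-6.000) = 1.530 + 0.059 = 1.589 V.

1.59 V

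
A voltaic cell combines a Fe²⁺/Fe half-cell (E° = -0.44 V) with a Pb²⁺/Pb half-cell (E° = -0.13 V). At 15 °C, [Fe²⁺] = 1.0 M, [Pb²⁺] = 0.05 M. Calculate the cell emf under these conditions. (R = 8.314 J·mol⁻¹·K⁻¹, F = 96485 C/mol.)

The Pb²⁺/Pb couple has the higher reduction potential and acts as the cathode, so E°_cell = -0.13 − (-0.44) = 0.31 V.
Balancing electrons gives n = 2; the reaction quotient is Q = [Fe²⁺]/[Pb²⁺] = 20.0.
E = E° − (RT/nF) ln Q = 0.31 − (8.314×288)/(2×96485) × (2.996) = 0.310 − 0.037 = 0.273 V.

0.273 V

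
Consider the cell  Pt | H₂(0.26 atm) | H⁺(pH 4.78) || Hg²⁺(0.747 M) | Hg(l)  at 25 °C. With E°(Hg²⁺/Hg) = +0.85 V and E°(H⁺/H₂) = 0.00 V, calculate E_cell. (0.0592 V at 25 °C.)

1.11 V

The Hg²⁺/Hg couple is the cathode, so E°_cell = 0.85 V; n = 2.
[H⁺] = 10^(−4.78) = 1.7 × 10^-5 M, and Q = [H⁺]^2 / ([Hg²⁺]·P(H₂)) = 1.42 × 10^-9.
E = E° − (0.0592/2) log Q = 0.85 − (0.0592/2)(-8.848) = 1.112 V.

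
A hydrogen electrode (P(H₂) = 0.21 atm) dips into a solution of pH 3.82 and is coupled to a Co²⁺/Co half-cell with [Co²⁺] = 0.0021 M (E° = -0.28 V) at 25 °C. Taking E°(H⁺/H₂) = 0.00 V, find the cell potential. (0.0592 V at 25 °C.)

0.15 V

The hydrogen couple is the cathode, so E°_cell = 0.28 V; n = 2.
[H⁺] = 10^(−3.82) = 1.5 × 10^-4 M, and Q = [Co²⁺]·P(H₂) / [H⁺]^2 = 1.93 × 10^4.
E = E° − (0.0592/2) log Q = 0.28 − (0.0592/2)(4.284) = 0.153 V.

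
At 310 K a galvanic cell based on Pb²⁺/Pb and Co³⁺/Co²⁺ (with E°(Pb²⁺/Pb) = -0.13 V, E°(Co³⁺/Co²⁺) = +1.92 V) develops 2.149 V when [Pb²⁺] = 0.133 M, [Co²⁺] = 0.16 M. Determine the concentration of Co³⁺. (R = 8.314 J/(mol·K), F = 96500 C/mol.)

From the Nernst equation, ln Q = nF(E° − E)/RT = 2×96500×(2.05 − 2.149)/(8.314×310) = -7.413, so Q = 6.03 × 10^-4.
With Q = [Pb²⁺]·[Co²⁺]^2/[Co³⁺]^2 and the known concentrations, [Co³⁺]^2 in the denominator gives [Co³⁺] = 2.4 M.

2.4 M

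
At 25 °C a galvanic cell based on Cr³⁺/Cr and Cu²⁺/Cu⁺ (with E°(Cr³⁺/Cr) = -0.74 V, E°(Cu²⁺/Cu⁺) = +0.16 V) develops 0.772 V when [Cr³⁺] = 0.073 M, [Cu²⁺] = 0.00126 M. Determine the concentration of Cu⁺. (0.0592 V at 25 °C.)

0.44 M

From the Nernst equation, log Q = n(E° − E)/0.0592 = 3(0.90 − 0.772)/0.0592 = 6.486, so Q = 3.07 × 10^6.
With Q = [Cr³⁺]·[Cu⁺]^3/[Cu²⁺]^3 and the known concentrations, [Cu⁺]^3 in the numerator gives [Cu⁺] = 0.44 M.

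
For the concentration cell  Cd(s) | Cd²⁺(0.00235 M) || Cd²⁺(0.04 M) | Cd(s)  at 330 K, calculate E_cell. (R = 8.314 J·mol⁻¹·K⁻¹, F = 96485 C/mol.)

Both half-cells are Cd²⁺/Cd, so E°_cell = 0. The concentrated side is the cathode; the cell reaction moves Cd²⁺ from high to low concentration with n = 2.
Q = [Cd²⁺]_dilute/[Cd²⁺]_conc = 0.00235/0.04 = 0.0588.
E = 0 − (RT/nF) ln Q = −((8.314×330)/(2×96485))(-2.834) = 0.0403 V.

0.040 V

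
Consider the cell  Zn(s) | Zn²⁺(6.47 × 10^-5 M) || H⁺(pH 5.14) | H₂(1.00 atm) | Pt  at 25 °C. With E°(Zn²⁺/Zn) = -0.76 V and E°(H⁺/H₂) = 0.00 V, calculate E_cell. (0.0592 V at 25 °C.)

0.58 V

The hydrogen couple is the cathode, so E°_cell = 0.76 V; n = 2.
[H⁺] = 10^(−5.14) = 7.2 × 10^-6 M, and Q = [Zn²⁺]·P(H₂) / [H⁺]^2 = 1.23 × 10^6.
E = E° − (0.0592/2) log Q = 0.76 − (0.0592/2)(6.091) = 0.580 V.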